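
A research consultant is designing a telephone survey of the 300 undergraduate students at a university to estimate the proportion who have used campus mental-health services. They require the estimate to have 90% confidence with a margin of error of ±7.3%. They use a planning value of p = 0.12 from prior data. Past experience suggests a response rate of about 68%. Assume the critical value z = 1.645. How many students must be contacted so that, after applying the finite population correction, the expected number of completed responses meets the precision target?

Completed interviews needed (unadjusted): n₀ = 1.645² × 0.1056 / 0.073² ≈ 53.62 → 54.
FPC for N = 300: n = 54 / (1 + 53/300) = 54 / 1.1767 ≈ 45.89 → 46.
At a 68% response rate, contacts needed = 46 / 0.68 ≈ 67.65 → 68.

68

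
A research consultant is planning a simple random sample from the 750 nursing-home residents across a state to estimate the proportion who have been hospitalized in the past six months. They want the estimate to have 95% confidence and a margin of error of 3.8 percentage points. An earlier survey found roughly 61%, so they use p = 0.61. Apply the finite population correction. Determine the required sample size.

344

For 95% confidence, z = 1.960.
Unadjusted: n₀ = 1.960² × 0.61 × 0.39 / 0.038² ≈ 632.91, so n₀ = 633.
Finite population correction with N = 750: n = n₀ / (1 + (n₀−1)/N) = 633 / (1 + 632/750) = 633 / 1.8427 ≈ 343.52.
Rounding up, n = 344.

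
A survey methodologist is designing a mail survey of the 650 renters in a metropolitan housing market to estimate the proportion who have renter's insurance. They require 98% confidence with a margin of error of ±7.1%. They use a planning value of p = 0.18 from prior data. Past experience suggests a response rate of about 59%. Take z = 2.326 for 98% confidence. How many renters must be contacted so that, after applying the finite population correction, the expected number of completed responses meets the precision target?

217

Completed interviews needed (unadjusted): n₀ = 2.326² × 0.1476 / 0.071² ≈ 158.41 → 159.
FPC for N = 650: n = 159 / (1 + 158/650) = 159 / 1.2431 ≈ 127.91 → 128.
At a 59% response rate, contacts needed = 128 / 0.59 ≈ 216.95 → 217.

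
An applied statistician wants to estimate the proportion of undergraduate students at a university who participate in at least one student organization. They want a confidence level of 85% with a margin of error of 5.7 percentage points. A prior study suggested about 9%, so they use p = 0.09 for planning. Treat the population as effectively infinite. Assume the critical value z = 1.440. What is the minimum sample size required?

53

With p = 0.09, p(1−p) = 0.0819.
n = z²·p(1−p)/E² = 1.440² × 0.0819 / 0.057² = 2.0736 × 0.0819 / 0.003249 ≈ 52.27.
Rounding up gives n = 53.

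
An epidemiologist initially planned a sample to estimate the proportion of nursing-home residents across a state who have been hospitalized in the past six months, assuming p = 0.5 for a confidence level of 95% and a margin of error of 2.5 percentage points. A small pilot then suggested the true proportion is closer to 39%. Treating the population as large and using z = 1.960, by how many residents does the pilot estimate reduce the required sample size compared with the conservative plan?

74

Conservative (p = 0.5): n = 1.960² × 0.25 / 0.025² ≈ 1536.64 → 1537.
Using p = 0.39: p(1−p) = 0.2379, so n = 1.960² × 0.2379 / 0.025² ≈ 1462.27 → 1463.
Reduction: 1537 − 1463 = 74.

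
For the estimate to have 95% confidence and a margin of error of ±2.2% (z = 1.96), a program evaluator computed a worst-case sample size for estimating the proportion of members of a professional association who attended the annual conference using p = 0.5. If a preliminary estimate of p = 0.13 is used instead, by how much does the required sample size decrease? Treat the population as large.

Conservative (p = 0.5): n = 1.96² × 0.25 / 0.022² ≈ 1984.30 → 1985.
Using p = 0.13: p(1−p) = 0.1131, so n = 1.96² × 0.1131 / 0.022² ≈ 897.70 → 898.
Reduction: 1985 − 898 = 1087.

1087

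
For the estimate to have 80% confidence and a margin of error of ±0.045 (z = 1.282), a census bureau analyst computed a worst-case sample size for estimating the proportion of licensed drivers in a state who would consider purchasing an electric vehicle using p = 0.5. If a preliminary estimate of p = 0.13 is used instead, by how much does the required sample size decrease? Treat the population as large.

111

Conservative (p = 0.5): n = 1.282² × 0.25 / 0.045² ≈ 202.90 → 203.
Using p = 0.13: p(1−p) = 0.1131, so n = 1.282² × 0.1131 / 0.045² ≈ 91.79 → 92.
Reduction: 203 − 92 = 111.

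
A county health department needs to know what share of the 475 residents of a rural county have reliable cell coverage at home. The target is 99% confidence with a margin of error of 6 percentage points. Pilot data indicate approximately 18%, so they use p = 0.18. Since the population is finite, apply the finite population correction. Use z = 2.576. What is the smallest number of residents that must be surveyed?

174

Unadjusted: n₀ = 2.576² × 0.18 × 0.82 / 0.060² ≈ 272.07, so n₀ = 273.
Finite population correction with N = 475: n = n₀ / (1 + (n₀−1)/N) = 273 / (1 + 272/475) = 273 / 1.5726 ≈ 173.59.
Rounding up, n = 174.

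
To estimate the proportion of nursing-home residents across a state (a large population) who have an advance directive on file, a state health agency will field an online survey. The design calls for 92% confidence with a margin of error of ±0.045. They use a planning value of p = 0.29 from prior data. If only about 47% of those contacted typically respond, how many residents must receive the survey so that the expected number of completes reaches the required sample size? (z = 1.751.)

664

Completed interviews needed: n₀ = 1.751² × 0.2059 / 0.045² ≈ 311.75 → 312.
At a 47% response rate, contacts needed = 312 / 0.47 ≈ 663.83 → 664.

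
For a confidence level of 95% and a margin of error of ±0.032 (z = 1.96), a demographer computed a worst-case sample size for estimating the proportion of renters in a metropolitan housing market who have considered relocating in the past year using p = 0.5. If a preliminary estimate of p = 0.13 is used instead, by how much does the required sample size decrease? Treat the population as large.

Conservative (p = 0.5): n = 1.96² × 0.25 / 0.032² ≈ 937.89 → 938.
Using p = 0.13: p(1−p) = 0.1131, so n = 1.96² × 0.1131 / 0.032² ≈ 424.30 → 425.
Reduction: 938 − 425 = 513.

513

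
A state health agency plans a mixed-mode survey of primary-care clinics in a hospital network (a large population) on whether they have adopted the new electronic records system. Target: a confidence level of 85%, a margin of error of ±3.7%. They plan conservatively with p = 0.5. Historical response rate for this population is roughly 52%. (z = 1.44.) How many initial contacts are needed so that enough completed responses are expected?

Completed interviews needed: n₀ = 1.44² × 0.2500 / 0.037² ≈ 378.67 → 379.
At a 52% response rate, contacts needed = 379 / 0.52 ≈ 728.85 → 729.

729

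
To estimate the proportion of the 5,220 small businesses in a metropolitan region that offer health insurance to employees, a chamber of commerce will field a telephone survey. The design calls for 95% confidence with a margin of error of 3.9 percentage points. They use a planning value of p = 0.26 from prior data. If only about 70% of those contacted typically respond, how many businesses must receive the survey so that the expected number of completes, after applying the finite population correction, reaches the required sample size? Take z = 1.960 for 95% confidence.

Completed interviews needed (unadjusted): n₀ = 1.960² × 0.1924 / 0.039² ≈ 485.95 → 486.
FPC for N = 5,220: n = 486 / (1 + 485/5220) = 486 / 1.0929 ≈ 444.68 → 445.
At a 70% response rate, contacts needed = 445 / 0.70 ≈ 635.71 → 636.

636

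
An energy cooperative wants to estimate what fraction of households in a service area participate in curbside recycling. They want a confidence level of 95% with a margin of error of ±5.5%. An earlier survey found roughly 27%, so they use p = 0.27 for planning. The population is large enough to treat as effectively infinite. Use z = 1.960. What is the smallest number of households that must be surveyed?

With p = 0.27, p(1−p) = 0.1971.
n = z²·p(1−p)/E² = 1.960² × 0.1971 / 0.055² = 3.8416 × 0.1971 / 0.003025 ≈ 250.31.
Rounding up gives n = 251.

251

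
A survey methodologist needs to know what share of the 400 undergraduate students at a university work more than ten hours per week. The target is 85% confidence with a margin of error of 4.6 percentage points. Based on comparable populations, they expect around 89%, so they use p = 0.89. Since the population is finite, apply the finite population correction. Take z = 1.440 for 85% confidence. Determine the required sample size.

Unadjusted: n₀ = 1.440² × 0.89 × 0.11 / 0.046² ≈ 95.94, so n₀ = 96.
Finite population correction with N = 400: n = n₀ / (1 + (n₀−1)/N) = 96 / (1 + 95/400) = 96 / 1.2375 ≈ 77.58.
Rounding up, n = 78.

78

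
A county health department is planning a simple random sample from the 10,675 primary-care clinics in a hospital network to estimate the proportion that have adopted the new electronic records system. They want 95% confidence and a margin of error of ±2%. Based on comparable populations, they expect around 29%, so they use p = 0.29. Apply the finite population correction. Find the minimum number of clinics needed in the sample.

For 95% confidence, z = 1.960.
Unadjusted: n₀ = 1.960² × 0.29 × 0.71 / 0.020² ≈ 1977.46, so n₀ = 1978.
Finite population correction with N = 10,675: n = n₀ / (1 + (n₀−1)/N) = 1978 / (1 + 1977/10675) = 1978 / 1.1852 ≈ 1668.92.
Rounding up, n = 1669.

1669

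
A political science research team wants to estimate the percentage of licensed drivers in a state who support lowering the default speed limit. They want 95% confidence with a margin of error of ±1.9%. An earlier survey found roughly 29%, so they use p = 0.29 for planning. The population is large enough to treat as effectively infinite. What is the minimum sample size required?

2192

For 95% confidence, z = 1.960.
With p = 0.29, p(1−p) = 0.2059.
n = z²·p(1−p)/E² = 1.960² × 0.2059 / 0.019² = 3.8416 × 0.2059 / 0.000361 ≈ 2191.10.
Rounding up gives n = 2192.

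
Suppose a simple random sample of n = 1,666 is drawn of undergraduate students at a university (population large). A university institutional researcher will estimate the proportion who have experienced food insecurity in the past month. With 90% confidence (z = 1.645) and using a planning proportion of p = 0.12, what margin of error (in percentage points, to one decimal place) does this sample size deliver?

1.3

SE(p̂) = √[p(1−p)/n] = √[0.1056/1666] = 0.00796.
E = z × SE = 1.645 × 0.00796 = 0.01310, or 1.3 percentage points.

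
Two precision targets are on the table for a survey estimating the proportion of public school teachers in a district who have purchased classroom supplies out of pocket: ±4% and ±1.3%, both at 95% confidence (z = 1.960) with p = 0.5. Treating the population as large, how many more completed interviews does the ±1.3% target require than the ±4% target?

At ±4%: n = 1.960² × 0.2500 / 0.040² ≈ 600.25 → 601.
At ±1.3%: n = 1.960² × 0.2500 / 0.013² ≈ 5682.84 → 5683.
Additional respondents: 5683 − 601 = 5082.

5082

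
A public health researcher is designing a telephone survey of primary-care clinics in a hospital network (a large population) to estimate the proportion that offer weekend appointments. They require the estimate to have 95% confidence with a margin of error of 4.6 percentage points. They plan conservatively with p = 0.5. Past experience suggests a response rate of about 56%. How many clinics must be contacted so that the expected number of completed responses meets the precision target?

811

For 95% confidence, z = 1.960.
Completed interviews needed: n₀ = 1.960² × 0.2500 / 0.046² ≈ 453.88 → 454.
At a 56% response rate, contacts needed = 454 / 0.56 ≈ 810.71 → 811.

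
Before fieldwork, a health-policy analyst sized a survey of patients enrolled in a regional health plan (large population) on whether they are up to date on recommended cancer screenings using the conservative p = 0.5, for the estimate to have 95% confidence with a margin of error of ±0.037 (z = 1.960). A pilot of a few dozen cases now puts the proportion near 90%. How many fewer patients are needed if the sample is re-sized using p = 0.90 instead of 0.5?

449

Conservative (p = 0.5): n = 1.960² × 0.25 / 0.037² ≈ 701.53 → 702.
Using p = 0.90: p(1−p) = 0.0900, so n = 1.960² × 0.0900 / 0.037² ≈ 252.55 → 253.
Reduction: 702 − 253 = 449.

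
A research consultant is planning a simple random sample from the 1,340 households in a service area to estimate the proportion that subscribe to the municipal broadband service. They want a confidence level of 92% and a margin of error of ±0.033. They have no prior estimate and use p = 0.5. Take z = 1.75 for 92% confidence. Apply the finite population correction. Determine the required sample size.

462

Unadjusted: n₀ = 1.75² × 0.50 × 0.50 / 0.033² ≈ 703.05, so n₀ = 704.
Finite population correction with N = 1,340: n = n₀ / (1 + (n₀−1)/N) = 704 / (1 + 703/1340) = 704 / 1.5246 ≈ 461.75.
Rounding up, n = 462.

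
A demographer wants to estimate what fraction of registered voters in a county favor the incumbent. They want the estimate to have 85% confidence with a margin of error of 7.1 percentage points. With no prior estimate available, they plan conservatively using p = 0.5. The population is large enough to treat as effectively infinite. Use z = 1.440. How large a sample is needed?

With p = 0.5, p(1−p) = 0.25.
n = z²·p(1−p)/E² = 1.440² × 0.2500 / 0.071² = 2.0736 × 0.2500 / 0.005041 ≈ 102.84.
Rounding up gives n = 103.

103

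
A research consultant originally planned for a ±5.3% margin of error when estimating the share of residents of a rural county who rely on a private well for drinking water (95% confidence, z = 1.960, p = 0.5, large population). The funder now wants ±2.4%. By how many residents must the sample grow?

1326

At ±5.3%: n = 1.960² × 0.2500 / 0.053² ≈ 341.90 → 342.
At ±2.4%: n = 1.960² × 0.2500 / 0.024² ≈ 1667.36 → 1668.
Additional respondents: 1668 − 342 = 1326.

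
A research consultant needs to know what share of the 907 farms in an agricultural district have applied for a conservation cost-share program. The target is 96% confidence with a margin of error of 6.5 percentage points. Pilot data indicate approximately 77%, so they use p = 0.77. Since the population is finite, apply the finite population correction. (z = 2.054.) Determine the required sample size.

149

Unadjusted: n₀ = 2.054² × 0.77 × 0.23 / 0.065² ≈ 176.84, so n₀ = 177.
Finite population correction with N = 907: n = n₀ / (1 + (n₀−1)/N) = 177 / (1 + 176/907) = 177 / 1.1940 ≈ 148.24.
Rounding up, n = 149.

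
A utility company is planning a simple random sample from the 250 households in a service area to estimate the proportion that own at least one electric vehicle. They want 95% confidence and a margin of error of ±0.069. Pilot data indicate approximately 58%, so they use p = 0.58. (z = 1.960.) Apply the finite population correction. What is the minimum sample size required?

111

Unadjusted: n₀ = 1.960² × 0.58 × 0.42 / 0.069² ≈ 196.56, so n₀ = 197.
Finite population correction with N = 250: n = n₀ / (1 + (n₀−1)/N) = 197 / (1 + 196/250) = 197 / 1.7840 ≈ 110.43.
Rounding up, n = 111.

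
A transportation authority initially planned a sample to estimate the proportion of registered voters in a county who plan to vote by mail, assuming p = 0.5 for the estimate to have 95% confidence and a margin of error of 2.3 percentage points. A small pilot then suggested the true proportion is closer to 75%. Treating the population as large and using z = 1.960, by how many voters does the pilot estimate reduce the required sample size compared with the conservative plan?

454

Conservative (p = 0.5): n = 1.960² × 0.25 / 0.023² ≈ 1815.50 → 1816.
Using p = 0.75: p(1−p) = 0.1875, so n = 1.960² × 0.1875 / 0.023² ≈ 1361.63 → 1362.
Reduction: 1816 − 1362 = 454.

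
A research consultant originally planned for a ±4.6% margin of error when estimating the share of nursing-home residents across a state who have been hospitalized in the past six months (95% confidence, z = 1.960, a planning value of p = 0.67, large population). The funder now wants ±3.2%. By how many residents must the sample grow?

428

At ±4.6%: n = 1.960² × 0.2211 / 0.046² ≈ 401.41 → 402.
At ±3.2%: n = 1.960² × 0.2211 / 0.032² ≈ 829.47 → 830.
Additional respondents: 830 − 402 = 428.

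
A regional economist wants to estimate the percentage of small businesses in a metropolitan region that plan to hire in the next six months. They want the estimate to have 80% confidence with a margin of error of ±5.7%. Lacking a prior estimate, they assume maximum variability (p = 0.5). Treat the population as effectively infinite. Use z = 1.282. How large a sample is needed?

With p = 0.5, p(1−p) = 0.25.
n = z²·p(1−p)/E² = 1.282² × 0.2500 / 0.057² = 1.6435 × 0.2500 / 0.003249 ≈ 126.46.
Rounding up gives n = 127.

127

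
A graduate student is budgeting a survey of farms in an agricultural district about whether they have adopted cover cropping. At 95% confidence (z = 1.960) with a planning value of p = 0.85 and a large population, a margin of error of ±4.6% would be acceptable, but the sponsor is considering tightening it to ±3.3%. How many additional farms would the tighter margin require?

218

At ±4.6%: n = 1.960² × 0.1275 / 0.046² ≈ 231.48 → 232.
At ±3.3%: n = 1.960² × 0.1275 / 0.033² ≈ 449.77 → 450.
Additional respondents: 450 − 232 = 218.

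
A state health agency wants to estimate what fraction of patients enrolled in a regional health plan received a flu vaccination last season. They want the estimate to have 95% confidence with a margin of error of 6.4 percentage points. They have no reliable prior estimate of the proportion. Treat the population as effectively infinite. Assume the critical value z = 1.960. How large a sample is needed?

With no prior estimate, use p = 0.5, giving p(1−p) = 0.25.
n = z²·p(1−p)/E² = 1.960² × 0.2500 / 0.064² = 3.8416 × 0.2500 / 0.004096 ≈ 234.47.
Rounding up gives n = 235.

235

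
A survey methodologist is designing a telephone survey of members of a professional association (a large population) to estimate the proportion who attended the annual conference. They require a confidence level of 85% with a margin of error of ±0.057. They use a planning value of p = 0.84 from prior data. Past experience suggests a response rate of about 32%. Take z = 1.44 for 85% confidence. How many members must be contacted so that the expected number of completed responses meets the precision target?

269

Completed interviews needed: n₀ = 1.44² × 0.1344 / 0.057² ≈ 85.78 → 86.
At a 32% response rate, contacts needed = 86 / 0.32 ≈ 268.75 → 269.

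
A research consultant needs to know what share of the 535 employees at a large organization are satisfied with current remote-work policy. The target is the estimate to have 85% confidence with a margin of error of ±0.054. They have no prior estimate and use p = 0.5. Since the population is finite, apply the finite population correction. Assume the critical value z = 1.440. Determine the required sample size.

134

Unadjusted: n₀ = 1.440² × 0.50 × 0.50 / 0.054² ≈ 177.78, so n₀ = 178.
Finite population correction with N = 535: n = n₀ / (1 + (n₀−1)/N) = 178 / (1 + 177/535) = 178 / 1.3308 ≈ 133.75.
Rounding up, n = 134.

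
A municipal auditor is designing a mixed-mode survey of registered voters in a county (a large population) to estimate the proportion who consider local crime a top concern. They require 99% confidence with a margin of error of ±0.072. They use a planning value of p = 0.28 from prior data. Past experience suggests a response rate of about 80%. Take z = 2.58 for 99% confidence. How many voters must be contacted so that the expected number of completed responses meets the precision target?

324

Completed interviews needed: n₀ = 2.58² × 0.2016 / 0.072² ≈ 258.86 → 259.
At an 80% response rate, contacts needed = 259 / 0.80 ≈ 323.75 → 324.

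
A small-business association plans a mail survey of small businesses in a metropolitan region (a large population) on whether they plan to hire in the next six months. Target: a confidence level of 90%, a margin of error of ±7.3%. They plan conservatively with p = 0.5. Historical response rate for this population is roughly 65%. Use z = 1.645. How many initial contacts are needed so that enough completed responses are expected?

196

Completed interviews needed: n₀ = 1.645² × 0.2500 / 0.073² ≈ 126.95 → 127.
At a 65% response rate, contacts needed = 127 / 0.65 ≈ 195.38 → 196.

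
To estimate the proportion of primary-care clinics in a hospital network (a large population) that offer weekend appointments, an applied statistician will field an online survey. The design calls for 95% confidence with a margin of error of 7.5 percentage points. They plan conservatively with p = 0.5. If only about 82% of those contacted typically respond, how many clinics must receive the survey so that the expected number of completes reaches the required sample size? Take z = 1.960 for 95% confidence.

209

Completed interviews needed: n₀ = 1.960² × 0.2500 / 0.075² ≈ 170.74 → 171.
At an 82% response rate, contacts needed = 171 / 0.82 ≈ 208.54 → 209.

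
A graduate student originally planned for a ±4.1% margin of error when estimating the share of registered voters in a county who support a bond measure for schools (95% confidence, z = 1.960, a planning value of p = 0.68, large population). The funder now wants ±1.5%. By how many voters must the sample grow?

3218

At ±4.1%: n = 1.960² × 0.2176 / 0.041² ≈ 497.28 → 498.
At ±1.5%: n = 1.960² × 0.2176 / 0.015² ≈ 3715.25 → 3716.
Additional respondents: 3716 − 498 = 3218.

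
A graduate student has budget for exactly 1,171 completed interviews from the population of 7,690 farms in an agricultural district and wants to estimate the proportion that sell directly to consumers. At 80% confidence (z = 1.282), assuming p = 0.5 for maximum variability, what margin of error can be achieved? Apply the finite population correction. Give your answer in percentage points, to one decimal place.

1.7

Finite-population factor: (N−n)/(N−1) = (7690−1171)/(7690−1) = 0.8478.
SE(p̂) = √[p(1−p)/n · (N−n)/(N−1)] = √[0.2500/1171 × 0.8478] = 0.01345.
E = z × SE = 1.282 × 0.01345 = 0.01725 ≈ 1.7 percentage points.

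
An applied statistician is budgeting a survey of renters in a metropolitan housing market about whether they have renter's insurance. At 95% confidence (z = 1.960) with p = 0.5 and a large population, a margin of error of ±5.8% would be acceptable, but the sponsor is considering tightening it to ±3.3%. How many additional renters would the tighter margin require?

At ±5.8%: n = 1.960² × 0.2500 / 0.058² ≈ 285.49 → 286.
At ±3.3%: n = 1.960² × 0.2500 / 0.033² ≈ 881.91 → 882.
Additional respondents: 882 − 286 = 596.

596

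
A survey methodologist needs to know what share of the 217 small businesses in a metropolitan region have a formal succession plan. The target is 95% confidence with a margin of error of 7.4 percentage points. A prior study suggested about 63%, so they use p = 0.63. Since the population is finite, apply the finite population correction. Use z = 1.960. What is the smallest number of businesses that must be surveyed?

94

Unadjusted: n₀ = 1.960² × 0.63 × 0.37 / 0.074² ≈ 163.53, so n₀ = 164.
Finite population correction with N = 217: n = n₀ / (1 + (n₀−1)/N) = 164 / (1 + 163/217) = 164 / 1.7512 ≈ 93.65.
Rounding up, n = 94.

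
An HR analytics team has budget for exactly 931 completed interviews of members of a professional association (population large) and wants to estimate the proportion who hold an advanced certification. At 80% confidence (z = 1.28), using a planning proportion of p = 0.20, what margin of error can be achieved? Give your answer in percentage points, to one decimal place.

1.7

SE(p̂) = √[p(1−p)/n] = √[0.1600/931] = 0.01311.
E = z × SE = 1.28 × 0.01311 = 0.01678, or 1.7 percentage points.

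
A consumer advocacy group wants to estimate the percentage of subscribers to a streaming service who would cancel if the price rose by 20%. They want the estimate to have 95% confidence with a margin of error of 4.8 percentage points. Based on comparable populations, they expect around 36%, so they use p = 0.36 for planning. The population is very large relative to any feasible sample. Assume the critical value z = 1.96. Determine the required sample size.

With p = 0.36, p(1−p) = 0.2304.
n = z²·p(1−p)/E² = 1.96² × 0.2304 / 0.048² = 3.8416 × 0.2304 / 0.002304 ≈ 384.16.
Rounding up gives n = 385.

385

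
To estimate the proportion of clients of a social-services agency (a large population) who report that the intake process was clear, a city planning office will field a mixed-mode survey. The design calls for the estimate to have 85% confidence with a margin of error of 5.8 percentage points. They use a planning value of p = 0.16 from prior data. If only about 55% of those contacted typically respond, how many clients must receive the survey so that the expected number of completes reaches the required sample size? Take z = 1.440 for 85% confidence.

Completed interviews needed: n₀ = 1.440² × 0.1344 / 0.058² ≈ 82.85 → 83.
At a 55% response rate, contacts needed = 83 / 0.55 ≈ 150.91 → 151.

151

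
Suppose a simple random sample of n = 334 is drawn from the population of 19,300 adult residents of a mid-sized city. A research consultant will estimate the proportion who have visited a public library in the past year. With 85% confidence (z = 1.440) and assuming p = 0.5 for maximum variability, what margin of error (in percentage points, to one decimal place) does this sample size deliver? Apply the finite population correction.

Finite-population factor: (N−n)/(N−1) = (19300−334)/(19300−1) = 0.9827.
SE(p̂) = √[p(1−p)/n · (N−n)/(N−1)] = √[0.2500/334 × 0.9827] = 0.02712.
E = z × SE = 1.440 × 0.02712 = 0.03906 ≈ 3.9 percentage points.

3.9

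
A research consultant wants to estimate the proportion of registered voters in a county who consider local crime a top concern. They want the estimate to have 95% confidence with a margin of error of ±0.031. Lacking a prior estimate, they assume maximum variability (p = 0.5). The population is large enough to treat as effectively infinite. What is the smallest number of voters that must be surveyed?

For 95% confidence, z = 1.96.
With p = 0.5, p(1−p) = 0.25.
n = z²·p(1−p)/E² = 1.96² × 0.2500 / 0.031² = 3.8416 × 0.2500 / 0.000961 ≈ 999.38.
Rounding up gives n = 1000.

1000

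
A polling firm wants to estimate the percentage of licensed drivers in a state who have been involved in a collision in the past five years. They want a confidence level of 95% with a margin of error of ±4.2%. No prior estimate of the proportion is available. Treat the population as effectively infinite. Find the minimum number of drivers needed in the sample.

545

For 95% confidence, z = 1.960.
With no prior estimate, use p = 0.5, giving p(1−p) = 0.25.
n = z²·p(1−p)/E² = 1.960² × 0.2500 / 0.042² = 3.8416 × 0.2500 / 0.001764 ≈ 544.44.
Rounding up gives n = 545.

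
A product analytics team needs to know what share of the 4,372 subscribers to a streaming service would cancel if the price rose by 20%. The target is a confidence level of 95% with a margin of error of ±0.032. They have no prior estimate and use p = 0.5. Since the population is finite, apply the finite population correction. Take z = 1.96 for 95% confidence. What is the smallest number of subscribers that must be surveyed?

Unadjusted: n₀ = 1.96² × 0.50 × 0.50 / 0.032² ≈ 937.89, so n₀ = 938.
Finite population correction with N = 4,372: n = n₀ / (1 + (n₀−1)/N) = 938 / (1 + 937/4372) = 938 / 1.2143 ≈ 772.45.
Rounding up, n = 773.

773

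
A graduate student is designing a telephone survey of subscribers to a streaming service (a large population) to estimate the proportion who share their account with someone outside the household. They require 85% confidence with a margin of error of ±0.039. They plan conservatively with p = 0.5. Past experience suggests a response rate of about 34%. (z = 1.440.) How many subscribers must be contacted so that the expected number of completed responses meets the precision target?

1003

Completed interviews needed: n₀ = 1.440² × 0.2500 / 0.039² ≈ 340.83 → 341.
At a 34% response rate, contacts needed = 341 / 0.34 ≈ 1002.94 → 1003.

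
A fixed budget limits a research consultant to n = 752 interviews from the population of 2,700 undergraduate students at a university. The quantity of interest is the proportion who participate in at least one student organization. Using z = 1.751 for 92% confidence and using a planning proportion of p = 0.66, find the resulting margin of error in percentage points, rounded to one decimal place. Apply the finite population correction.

Finite-population factor: (N−n)/(N−1) = (2700−752)/(2700−1) = 0.7217.
SE(p̂) = √[p(1−p)/n · (N−n)/(N−1)] = √[0.2244/752 × 0.7217] = 0.01468.
E = z × SE = 1.751 × 0.01468 = 0.02570 ≈ 2.6 percentage points.

2.6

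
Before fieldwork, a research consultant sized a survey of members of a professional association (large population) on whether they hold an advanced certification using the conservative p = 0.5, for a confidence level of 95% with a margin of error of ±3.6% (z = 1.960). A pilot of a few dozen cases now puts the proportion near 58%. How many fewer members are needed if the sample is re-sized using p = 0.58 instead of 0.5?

19

Conservative (p = 0.5): n = 1.960² × 0.25 / 0.036² ≈ 741.05 → 742.
Using p = 0.58: p(1−p) = 0.2436, so n = 1.960² × 0.2436 / 0.036² ≈ 722.08 → 723.
Reduction: 742 − 723 = 19.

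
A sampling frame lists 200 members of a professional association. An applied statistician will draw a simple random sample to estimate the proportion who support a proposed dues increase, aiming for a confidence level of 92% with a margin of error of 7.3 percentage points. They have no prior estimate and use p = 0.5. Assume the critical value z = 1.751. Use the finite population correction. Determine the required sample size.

Unadjusted: n₀ = 1.751² × 0.50 × 0.50 / 0.073² ≈ 143.84, so n₀ = 144.
Finite population correction with N = 200: n = n₀ / (1 + (n₀−1)/N) = 144 / (1 + 143/200) = 144 / 1.7150 ≈ 83.97.
Rounding up, n = 84.

84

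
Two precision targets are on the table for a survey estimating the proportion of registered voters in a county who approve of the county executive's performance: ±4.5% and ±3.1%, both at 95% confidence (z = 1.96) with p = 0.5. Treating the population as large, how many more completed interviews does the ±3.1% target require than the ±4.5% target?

At ±4.5%: n = 1.96² × 0.2500 / 0.045² ≈ 474.27 → 475.
At ±3.1%: n = 1.96² × 0.2500 / 0.031² ≈ 999.38 → 1000.
Additional respondents: 1000 − 475 = 525.

525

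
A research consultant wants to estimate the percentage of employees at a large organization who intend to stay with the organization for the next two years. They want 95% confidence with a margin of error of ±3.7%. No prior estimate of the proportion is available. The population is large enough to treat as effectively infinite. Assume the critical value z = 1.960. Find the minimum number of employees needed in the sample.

702

With no prior estimate, use p = 0.5, giving p(1−p) = 0.25.
n = z²·p(1−p)/E² = 1.960² × 0.2500 / 0.037² = 3.8416 × 0.2500 / 0.001369 ≈ 701.53.
Rounding up gives n = 702.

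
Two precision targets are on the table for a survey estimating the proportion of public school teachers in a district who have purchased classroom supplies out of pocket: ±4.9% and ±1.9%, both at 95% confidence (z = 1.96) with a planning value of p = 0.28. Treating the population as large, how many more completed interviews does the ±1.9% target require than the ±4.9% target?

At ±4.9%: n = 1.96² × 0.2016 / 0.049² ≈ 322.56 → 323.
At ±1.9%: n = 1.96² × 0.2016 / 0.019² ≈ 2145.34 → 2146.
Additional respondents: 2146 − 323 = 1823.

1823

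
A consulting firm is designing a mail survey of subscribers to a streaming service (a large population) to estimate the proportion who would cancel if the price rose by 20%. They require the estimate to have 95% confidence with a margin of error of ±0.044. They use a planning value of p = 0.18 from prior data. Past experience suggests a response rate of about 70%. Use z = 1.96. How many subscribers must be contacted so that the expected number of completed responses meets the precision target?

Completed interviews needed: n₀ = 1.96² × 0.1476 / 0.044² ≈ 292.88 → 293.
At a 70% response rate, contacts needed = 293 / 0.70 ≈ 418.57 → 419.

419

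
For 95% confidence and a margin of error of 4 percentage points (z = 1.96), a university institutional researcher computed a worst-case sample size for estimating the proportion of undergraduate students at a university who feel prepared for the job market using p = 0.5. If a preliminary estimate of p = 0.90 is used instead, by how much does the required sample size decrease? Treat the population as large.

384

Conservative (p = 0.5): n = 1.96² × 0.25 / 0.040² ≈ 600.25 → 601.
Using p = 0.90: p(1−p) = 0.0900, so n = 1.96² × 0.0900 / 0.040² ≈ 216.09 → 217.
Reduction: 601 − 217 = 384.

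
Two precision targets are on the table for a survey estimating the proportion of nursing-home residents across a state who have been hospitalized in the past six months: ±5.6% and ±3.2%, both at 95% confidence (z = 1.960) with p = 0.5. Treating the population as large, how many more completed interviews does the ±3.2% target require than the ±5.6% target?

631

At ±5.6%: n = 1.960² × 0.2500 / 0.056² ≈ 306.25 → 307.
At ±3.2%: n = 1.960² × 0.2500 / 0.032² ≈ 937.89 → 938.
Additional respondents: 938 − 307 = 631.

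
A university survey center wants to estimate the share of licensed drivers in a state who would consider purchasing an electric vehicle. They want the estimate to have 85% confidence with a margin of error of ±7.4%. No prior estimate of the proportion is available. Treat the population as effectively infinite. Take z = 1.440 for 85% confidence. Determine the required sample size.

95

With no prior estimate, use p = 0.5, giving p(1−p) = 0.25.
n = z²·p(1−p)/E² = 1.440² × 0.2500 / 0.074² = 2.0736 × 0.2500 / 0.005476 ≈ 94.67.
Rounding up gives n = 95.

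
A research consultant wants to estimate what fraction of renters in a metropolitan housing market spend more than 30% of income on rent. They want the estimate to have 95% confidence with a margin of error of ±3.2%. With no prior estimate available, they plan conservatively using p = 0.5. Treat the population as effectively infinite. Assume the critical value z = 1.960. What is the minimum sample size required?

938

With p = 0.5, p(1−p) = 0.25.
n = z²·p(1−p)/E² = 1.960² × 0.2500 / 0.032² = 3.8416 × 0.2500 / 0.001024 ≈ 937.89.
Rounding up gives n = 938.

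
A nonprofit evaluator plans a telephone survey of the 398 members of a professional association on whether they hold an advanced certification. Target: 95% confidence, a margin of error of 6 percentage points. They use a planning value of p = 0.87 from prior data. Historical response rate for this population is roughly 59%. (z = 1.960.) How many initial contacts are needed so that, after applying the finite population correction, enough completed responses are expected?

Completed interviews needed (unadjusted): n₀ = 1.960² × 0.1131 / 0.060² ≈ 120.69 → 121.
FPC for N = 398: n = 121 / (1 + 120/398) = 121 / 1.3015 ≈ 92.97 → 93.
At a 59% response rate, contacts needed = 93 / 0.59 ≈ 157.63 → 158.

158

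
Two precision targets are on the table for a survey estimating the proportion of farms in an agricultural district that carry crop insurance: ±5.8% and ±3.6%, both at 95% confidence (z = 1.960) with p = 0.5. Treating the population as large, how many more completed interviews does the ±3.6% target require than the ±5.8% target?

456

At ±5.8%: n = 1.960² × 0.2500 / 0.058² ≈ 285.49 → 286.
At ±3.6%: n = 1.960² × 0.2500 / 0.036² ≈ 741.05 → 742.
Additional respondents: 742 − 286 = 456.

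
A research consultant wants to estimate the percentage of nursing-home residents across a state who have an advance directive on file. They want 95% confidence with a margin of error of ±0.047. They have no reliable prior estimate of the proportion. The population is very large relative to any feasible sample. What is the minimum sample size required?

For 95% confidence, z = 1.960.
With no prior estimate, use p = 0.5, giving p(1−p) = 0.25.
n = z²·p(1−p)/E² = 1.960² × 0.2500 / 0.047² = 3.8416 × 0.2500 / 0.002209 ≈ 434.77.
Rounding up gives n = 435.

435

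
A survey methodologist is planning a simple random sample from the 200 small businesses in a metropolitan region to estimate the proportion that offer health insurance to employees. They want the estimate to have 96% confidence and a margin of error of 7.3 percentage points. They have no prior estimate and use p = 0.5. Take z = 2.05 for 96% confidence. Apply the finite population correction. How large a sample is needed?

Unadjusted: n₀ = 2.05² × 0.50 × 0.50 / 0.073² ≈ 197.15, so n₀ = 198.
Finite population correction with N = 200: n = n₀ / (1 + (n₀−1)/N) = 198 / (1 + 197/200) = 198 / 1.9850 ≈ 99.75.
Rounding up, n = 100.

100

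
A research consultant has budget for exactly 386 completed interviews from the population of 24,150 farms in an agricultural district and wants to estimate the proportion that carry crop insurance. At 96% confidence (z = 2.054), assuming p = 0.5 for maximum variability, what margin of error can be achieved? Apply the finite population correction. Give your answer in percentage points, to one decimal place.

Finite-population factor: (N−n)/(N−1) = (24150−386)/(24150−1) = 0.9841.
SE(p̂) = √[p(1−p)/n · (N−n)/(N−1)] = √[0.2500/386 × 0.9841] = 0.02525.
E = z × SE = 2.054 × 0.02525 = 0.05185 ≈ 5.2 percentage points.

5.2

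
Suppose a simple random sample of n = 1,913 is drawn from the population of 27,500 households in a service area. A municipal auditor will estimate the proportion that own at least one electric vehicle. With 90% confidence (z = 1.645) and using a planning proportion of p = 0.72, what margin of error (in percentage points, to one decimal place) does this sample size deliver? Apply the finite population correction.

1.6

Finite-population factor: (N−n)/(N−1) = (27500−1913)/(27500−1) = 0.9305.
SE(p̂) = √[p(1−p)/n · (N−n)/(N−1)] = √[0.2016/1913 × 0.9305] = 0.00990.
E = z × SE = 1.645 × 0.00990 = 0.01629 ≈ 1.6 percentage points.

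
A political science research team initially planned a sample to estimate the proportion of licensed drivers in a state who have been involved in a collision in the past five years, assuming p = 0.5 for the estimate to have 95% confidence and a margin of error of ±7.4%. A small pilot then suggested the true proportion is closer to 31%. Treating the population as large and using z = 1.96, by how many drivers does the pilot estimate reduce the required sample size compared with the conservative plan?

Conservative (p = 0.5): n = 1.96² × 0.25 / 0.074² ≈ 175.38 → 176.
Using p = 0.31: p(1−p) = 0.2139, so n = 1.96² × 0.2139 / 0.074² ≈ 150.06 → 151.
Reduction: 176 − 151 = 25.

25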